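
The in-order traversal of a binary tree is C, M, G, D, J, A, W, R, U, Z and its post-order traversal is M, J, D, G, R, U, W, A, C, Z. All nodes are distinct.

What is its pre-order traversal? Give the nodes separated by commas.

Z, C, A, G, M, D, J, W, U, R

The last element of post-order is the root; it splits in-order into left and right subtrees.
Root Z: left subtree has 9 nodes {C, M, G, D, J, A, W, R, U}, right has 0 { }.
  Root C: left subtree has 0 nodes { }, right has 8 {M, G, D, J, A, W, R, U}.
    Root A: left subtree has 4 nodes {M, G, D, J}, right has 3 {W, R, U}.
      Root G: left subtree has 1 node {M}, right has 2 {D, J}.
        Root D: left subtree has 0 nodes { }, right has 1 {J}.
      Root W: left subtree has 0 nodes { }, right has 2 {R, U}.
        Root U: left subtree has 1 node {R}, right has 0 { }.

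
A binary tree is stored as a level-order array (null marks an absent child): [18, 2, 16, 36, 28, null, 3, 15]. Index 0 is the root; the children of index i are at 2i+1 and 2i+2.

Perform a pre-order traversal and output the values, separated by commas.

Pre-order visits the node, then its left subtree, then its right subtree.
Visit 18.
At 18: go left to 2.
  Visit 2.
  At 2: go left to 36.
    Visit 36.
    At 36: go left to 15.
      15 is a leaf — visit 15.
    At 36: no right child.
  At 2: go right to 28.
    28 is a leaf — visit 28.
At 18: go right to 16.
  Visit 16.
  At 16: no left child.
  At 16: go right to 3.
    3 is a leaf — visit 3.

18, 2, 36, 15, 28, 16, 3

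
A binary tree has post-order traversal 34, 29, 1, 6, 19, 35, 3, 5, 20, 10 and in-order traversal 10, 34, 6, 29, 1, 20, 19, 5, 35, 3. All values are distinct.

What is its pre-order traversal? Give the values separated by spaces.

The last element of post-order is the root; it splits in-order into left and right subtrees.
Root 10: left subtree has 0 nodes { }, right has 9 {34, 6, 29, 1, 20, 19, 5, 35, 3}.
  Root 20: left subtree has 4 nodes {34, 6, 29, 1}, right has 4 {19, 5, 35, 3}.
    Root 6: left subtree has 1 node {34}, right has 2 {29, 1}.
      Root 1: left subtree has 1 node {29}, right has 0 { }.
    Root 5: left subtree has 1 node {19}, right has 2 {35, 3}.
      Root 3: left subtree has 1 node {35}, right has 0 { }.

10 20 6 34 1 29 5 19 3 35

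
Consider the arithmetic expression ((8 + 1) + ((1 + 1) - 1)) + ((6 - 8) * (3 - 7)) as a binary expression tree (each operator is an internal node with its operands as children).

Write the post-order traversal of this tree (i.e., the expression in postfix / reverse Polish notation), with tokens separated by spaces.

Post-order on an expression tree gives postfix notation: for each operator, emit left operand, right operand, then the operator.

8 1 + 1 1 + 1 - + 6 8 - 3 7 - * +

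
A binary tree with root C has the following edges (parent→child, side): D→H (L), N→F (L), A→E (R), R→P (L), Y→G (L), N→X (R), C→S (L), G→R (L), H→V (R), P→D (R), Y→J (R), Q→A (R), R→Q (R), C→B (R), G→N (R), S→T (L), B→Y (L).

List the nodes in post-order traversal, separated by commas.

Post-order visits the left subtree, then the right subtree, then the node.
At C: go left to S.
  At S: go left to T.
    T is a leaf — visit T.
  At S: no right child.
  Visit S.
At C: go right to B.
  At B: go left to Y.
    At Y: go left to G.
      At G: go left to R.
        At R: go left to P.
          At P: no left child.
          At P: go right to D.
            At D: go left to H.
              At H: no left child.
              At H: go right to V.
                V is a leaf — visit V.
              Visit H.
            At D: no right child.
            Visit D.
          Visit P.
        At R: go right to Q.
          At Q: no left child.
          At Q: go right to A.
            At A: no left child.
            At A: go right to E.
              E is a leaf — visit E.
            Visit A.
          Visit Q.
        Visit R.
      At G: go right to N.
        At N: go left to F.
          F is a leaf — visit F.
        At N: go right to X.
          X is a leaf — visit X.
        Visit N.
      Visit G.
    At Y: go right to J.
      J is a leaf — visit J.
    Visit Y.
  At B: no right child.
  Visit B.
Visit C.

T, S, V, H, D, P, E, A, Q, R, F, X, N, G, J, Y, B, C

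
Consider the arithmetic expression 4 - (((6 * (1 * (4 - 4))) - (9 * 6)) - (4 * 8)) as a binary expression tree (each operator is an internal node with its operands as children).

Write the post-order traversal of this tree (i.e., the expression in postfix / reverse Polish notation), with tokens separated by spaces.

Post-order on an expression tree gives postfix notation: for each operator, emit left operand, right operand, then the operator.

4 6 1 4 4 - * * 9 6 * - 4 8 * - -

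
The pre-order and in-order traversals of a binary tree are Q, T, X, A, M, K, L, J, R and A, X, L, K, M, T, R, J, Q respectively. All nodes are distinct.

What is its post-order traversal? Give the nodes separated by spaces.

The first element of pre-order is the root; it splits in-order into left and right subtrees.
Root Q: left subtree has 8 nodes {A, X, L, K, M, T, R, J}, right has 0 { }.
  Root T: left subtree has 5 nodes {A, X, L, K, M}, right has 2 {R, J}.
    Root X: left subtree has 1 node {A}, right has 3 {L, K, M}.
      Root M: left subtree has 2 nodes {L, K}, right has 0 { }.
        Root K: left subtree has 1 node {L}, right has 0 { }.
    Root J: left subtree has 1 node {R}, right has 0 { }.

A L K M X R J T Q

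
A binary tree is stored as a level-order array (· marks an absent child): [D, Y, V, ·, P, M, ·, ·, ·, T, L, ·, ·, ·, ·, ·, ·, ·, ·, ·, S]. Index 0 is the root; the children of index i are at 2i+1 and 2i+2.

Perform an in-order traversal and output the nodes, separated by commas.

In-order visits the left subtree, then the node, then the right subtree.
At D: go left to Y.
  At Y: no left child.
  Visit Y.
  At Y: go right to P.
    At P: go left to T.
      At T: no left child.
      Visit T.
      At T: go right to S.
        S is a leaf — visit S.
    Visit P.
    At P: go right to L.
      L is a leaf — visit L.
Visit D.
At D: go right to V.
  At V: go left to M.
    M is a leaf — visit M.
  Visit V.
  At V: no right child.

Y, T, S, P, L, D, M, V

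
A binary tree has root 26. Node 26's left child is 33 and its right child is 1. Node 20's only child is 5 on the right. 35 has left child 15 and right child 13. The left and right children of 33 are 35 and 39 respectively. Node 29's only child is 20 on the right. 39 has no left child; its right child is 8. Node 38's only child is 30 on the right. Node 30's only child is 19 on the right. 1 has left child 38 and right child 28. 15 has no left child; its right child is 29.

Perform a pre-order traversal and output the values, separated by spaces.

26 33 35 15 29 20 5 13 39 8 1 38 30 19 28

Pre-order visits the node, then its left subtree, then its right subtree.
Visit 26.
At 26: go left to 33.
  Visit 33.
  At 33: go left to 35.
    Visit 35.
    At 35: go left to 15.
      Visit 15.
      At 15: no left child.
      At 15: go right to 29.
        Visit 29.
        At 29: no left child.
        At 29: go right to 20.
          Visit 20.
          At 20: no left child.
          At 20: go right to 5.
            5 is a leaf — visit 5.
    At 35: go right to 13.
      13 is a leaf — visit 13.
  At 33: go right to 39.
    Visit 39.
    At 39: no left child.
    At 39: go right to 8.
      8 is a leaf — visit 8.
At 26: go right to 1.
  Visit 1.
  At 1: go left to 38.
    Visit 38.
    At 38: no left child.
    At 38: go right to 30.
      Visit 30.
      At 30: no left child.
      At 30: go right to 19.
        19 is a leaf — visit 19.
  At 1: go right to 28.
    28 is a leaf — visit 28.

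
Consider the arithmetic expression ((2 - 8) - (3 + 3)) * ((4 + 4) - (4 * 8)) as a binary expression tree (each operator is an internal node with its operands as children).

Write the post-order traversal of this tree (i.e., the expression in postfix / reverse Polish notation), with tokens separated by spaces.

2 8 - 3 3 + - 4 4 + 4 8 * - *

Post-order on an expression tree gives postfix notation: for each operator, emit left operand, right operand, then the operator.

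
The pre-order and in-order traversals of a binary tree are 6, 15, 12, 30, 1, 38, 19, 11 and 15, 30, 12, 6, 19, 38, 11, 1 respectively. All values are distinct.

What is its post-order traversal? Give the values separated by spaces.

The first element of pre-order is the root; it splits in-order into left and right subtrees.
Root 6: left subtree has 3 nodes {15, 30, 12}, right has 4 {19, 38, 11, 1}.
  Root 15: left subtree has 0 nodes { }, right has 2 {30, 12}.
    Root 12: left subtree has 1 node {30}, right has 0 { }.
  Root 1: left subtree has 3 nodes {19, 38, 11}, right has 0 { }.
    Root 38: left subtree has 1 node {19}, right has 1 {11}.

30 12 15 19 11 38 1 6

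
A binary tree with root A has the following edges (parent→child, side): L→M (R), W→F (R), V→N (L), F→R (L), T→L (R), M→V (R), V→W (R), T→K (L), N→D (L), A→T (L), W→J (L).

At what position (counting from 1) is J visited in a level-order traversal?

10

Level-order visits nodes level by level from the root, left to right within each level.
Level 0: A
Level 1: T
Level 2: K, L
Level 3: M
Level 4: V
Level 5: N, W
Level 6: D, J, F
Level 7: R
Full level-order sequence: A, T, K, L, M, V, N, W, D, J, F, R.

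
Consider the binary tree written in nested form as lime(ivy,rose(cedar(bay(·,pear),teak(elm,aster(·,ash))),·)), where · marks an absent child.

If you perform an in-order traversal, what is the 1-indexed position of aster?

In-order visits the left subtree, then the node, then the right subtree.
At lime: go left to ivy.
  ivy is a leaf — visit ivy.
Visit lime.
At lime: go right to rose.
  At rose: go left to cedar.
    At cedar: go left to bay.
      At bay: no left child.
      Visit bay.
      At bay: go right to pear.
        pear is a leaf — visit pear.
    Visit cedar.
    At cedar: go right to teak.
      At teak: go left to elm.
        elm is a leaf — visit elm.
      Visit teak.
      At teak: go right to aster.
        At aster: no left child.
        Visit aster.
        At aster: go right to ash.
          ash is a leaf — visit ash.
  Visit rose.
  At rose: no right child.
Full in-order sequence: ivy, lime, bay, pear, cedar, elm, teak, aster, ash, rose.

8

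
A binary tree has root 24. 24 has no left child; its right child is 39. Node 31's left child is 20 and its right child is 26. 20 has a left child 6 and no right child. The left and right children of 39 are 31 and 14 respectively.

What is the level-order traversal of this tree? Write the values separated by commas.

Level-order visits nodes level by level from the root, left to right within each level.
Level 0: 24
Level 1: 39
Level 2: 31, 14
Level 3: 20, 26
Level 4: 6

24, 39, 31, 14, 20, 26, 6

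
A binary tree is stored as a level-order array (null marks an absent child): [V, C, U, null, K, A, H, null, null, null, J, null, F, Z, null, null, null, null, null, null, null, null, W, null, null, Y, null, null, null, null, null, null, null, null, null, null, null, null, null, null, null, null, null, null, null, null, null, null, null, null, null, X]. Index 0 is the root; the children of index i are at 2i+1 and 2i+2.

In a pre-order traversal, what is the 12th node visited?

Pre-order visits the node, then its left subtree, then its right subtree.
Visit V.
At V: go left to C.
  Visit C.
  At C: no left child.
  At C: go right to K.
    Visit K.
    At K: no left child.
    At K: go right to J.
      Visit J.
      At J: no left child.
      At J: go right to W.
        W is a leaf — visit W.
At V: go right to U.
  Visit U.
  At U: go left to A.
    Visit A.
    At A: no left child.
    At A: go right to F.
      Visit F.
      At F: go left to Y.
        Visit Y.
        At Y: go left to X.
          X is a leaf — visit X.
        At Y: no right child.
      At F: no right child.
  At U: go right to H.
    Visit H.
    At H: go left to Z.
      Z is a leaf — visit Z.
    At H: no right child.
Full pre-order sequence: V, C, K, J, W, U, A, F, Y, X, H, Z.

Z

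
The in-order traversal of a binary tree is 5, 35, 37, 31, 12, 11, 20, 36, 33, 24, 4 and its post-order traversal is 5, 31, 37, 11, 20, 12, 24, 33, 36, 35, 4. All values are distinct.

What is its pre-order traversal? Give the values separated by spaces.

The last element of post-order is the root; it splits in-order into left and right subtrees.
Root 4: left subtree has 10 nodes {5, 35, 37, 31, 12, 11, 20, 36, 33, 24}, right has 0 { }.
  Root 35: left subtree has 1 node {5}, right has 8 {37, 31, 12, 11, 20, 36, 33, 24}.
    Root 36: left subtree has 5 nodes {37, 31, 12, 11, 20}, right has 2 {33, 24}.
      Root 12: left subtree has 2 nodes {37, 31}, right has 2 {11, 20}.
        Root 37: left subtree has 0 nodes { }, right has 1 {31}.
        Root 20: left subtree has 1 node {11}, right has 0 { }.
      Root 33: left subtree has 0 nodes { }, right has 1 {24}.

4 35 5 36 12 37 31 20 11 33 24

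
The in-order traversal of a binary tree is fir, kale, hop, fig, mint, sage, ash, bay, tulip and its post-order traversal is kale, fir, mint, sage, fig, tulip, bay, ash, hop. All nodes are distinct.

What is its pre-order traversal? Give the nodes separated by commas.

hop, fir, kale, ash, fig, sage, mint, bay, tulip

The last element of post-order is the root; it splits in-order into left and right subtrees.
Root hop: left subtree has 2 nodes {fir, kale}, right has 6 {fig, mint, sage, ash, bay, tulip}.
  Root fir: left subtree has 0 nodes { }, right has 1 {kale}.
  Root ash: left subtree has 3 nodes {fig, mint, sage}, right has 2 {bay, tulip}.
    Root fig: left subtree has 0 nodes { }, right has 2 {mint, sage}.
      Root sage: left subtree has 1 node {mint}, right has 0 { }.
    Root bay: left subtree has 0 nodes { }, right has 1 {tulip}.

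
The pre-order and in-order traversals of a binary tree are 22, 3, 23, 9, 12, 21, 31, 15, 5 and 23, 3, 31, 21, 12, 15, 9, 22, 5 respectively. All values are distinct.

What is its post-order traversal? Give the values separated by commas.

23, 31, 21, 15, 12, 9, 3, 5, 22

The first element of pre-order is the root; it splits in-order into left and right subtrees.
Root 22: left subtree has 7 nodes {23, 3, 31, 21, 12, 15, 9}, right has 1 {5}.
  Root 3: left subtree has 1 node {23}, right has 5 {31, 21, 12, 15, 9}.
    Root 9: left subtree has 4 nodes {31, 21, 12, 15}, right has 0 { }.
      Root 12: left subtree has 2 nodes {31, 21}, right has 1 {15}.
        Root 21: left subtree has 1 node {31}, right has 0 { }.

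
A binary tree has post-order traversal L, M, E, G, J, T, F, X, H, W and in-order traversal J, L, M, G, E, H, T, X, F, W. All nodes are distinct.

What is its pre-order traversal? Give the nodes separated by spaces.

W H J G M L E X T F

The last element of post-order is the root; it splits in-order into left and right subtrees.
Root W: left subtree has 9 nodes {J, L, M, G, E, H, T, X, F}, right has 0 { }.
  Root H: left subtree has 5 nodes {J, L, M, G, E}, right has 3 {T, X, F}.
    Root J: left subtree has 0 nodes { }, right has 4 {L, M, G, E}.
      Root G: left subtree has 2 nodes {L, M}, right has 1 {E}.
        Root M: left subtree has 1 node {L}, right has 0 { }.
    Root X: left subtree has 1 node {T}, right has 1 {F}.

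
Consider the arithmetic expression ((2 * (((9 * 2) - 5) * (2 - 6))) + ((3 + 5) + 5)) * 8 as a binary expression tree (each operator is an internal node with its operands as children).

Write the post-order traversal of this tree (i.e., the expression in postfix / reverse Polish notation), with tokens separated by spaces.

Post-order on an expression tree gives postfix notation: for each operator, emit left operand, right operand, then the operator.

2 9 2 * 5 - 2 6 - * * 3 5 + 5 + + 8 *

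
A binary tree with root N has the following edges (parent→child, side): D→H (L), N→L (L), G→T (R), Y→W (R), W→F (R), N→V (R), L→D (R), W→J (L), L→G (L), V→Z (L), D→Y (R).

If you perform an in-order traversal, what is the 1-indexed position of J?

In-order visits the left subtree, then the node, then the right subtree.
At N: go left to L.
  At L: go left to G.
    At G: no left child.
    Visit G.
    At G: go right to T.
      T is a leaf — visit T.
  Visit L.
  At L: go right to D.
    At D: go left to H.
      H is a leaf — visit H.
    Visit D.
    At D: go right to Y.
      At Y: no left child.
      Visit Y.
      At Y: go right to W.
        At W: go left to J.
          J is a leaf — visit J.
        Visit W.
        At W: go right to F.
          F is a leaf — visit F.
Visit N.
At N: go right to V.
  At V: go left to Z.
    Z is a leaf — visit Z.
  Visit V.
  At V: no right child.
Full in-order sequence: G, T, L, H, D, Y, J, W, F, N, Z, V.

7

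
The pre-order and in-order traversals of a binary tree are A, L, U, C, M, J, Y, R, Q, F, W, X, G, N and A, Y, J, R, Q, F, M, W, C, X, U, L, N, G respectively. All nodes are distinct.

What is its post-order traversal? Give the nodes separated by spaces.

Y F Q R J W M X C U N G L A

The first element of pre-order is the root; it splits in-order into left and right subtrees.
Root A: left subtree has 0 nodes { }, right has 13 {Y, J, R, Q, F, M, W, C, X, U, L, N, G}.
  Root L: left subtree has 10 nodes {Y, J, R, Q, F, M, W, C, X, U}, right has 2 {N, G}.
    Root U: left subtree has 9 nodes {Y, J, R, Q, F, M, W, C, X}, right has 0 { }.
      Root C: left subtree has 7 nodes {Y, J, R, Q, F, M, W}, right has 1 {X}.
        Root M: left subtree has 5 nodes {Y, J, R, Q, F}, right has 1 {W}.
          Root J: left subtree has 1 node {Y}, right has 3 {R, Q, F}.
            Root R: left subtree has 0 nodes { }, right has 2 {Q, F}.
              Root Q: left subtree has 0 nodes { }, right has 1 {F}.
    Root G: left subtree has 1 node {N}, right has 0 { }.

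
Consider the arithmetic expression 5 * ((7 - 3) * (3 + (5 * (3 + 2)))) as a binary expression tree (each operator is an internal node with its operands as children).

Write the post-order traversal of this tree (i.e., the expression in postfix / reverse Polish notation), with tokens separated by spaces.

5 7 3 - 3 5 3 2 + * + * *

Post-order on an expression tree gives postfix notation: for each operator, emit left operand, right operand, then the operator.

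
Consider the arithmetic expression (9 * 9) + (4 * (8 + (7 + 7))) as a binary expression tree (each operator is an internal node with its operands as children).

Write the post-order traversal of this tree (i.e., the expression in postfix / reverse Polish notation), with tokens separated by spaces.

9 9 * 4 8 7 7 + + * +

Post-order on an expression tree gives postfix notation: for each operator, emit left operand, right operand, then the operator.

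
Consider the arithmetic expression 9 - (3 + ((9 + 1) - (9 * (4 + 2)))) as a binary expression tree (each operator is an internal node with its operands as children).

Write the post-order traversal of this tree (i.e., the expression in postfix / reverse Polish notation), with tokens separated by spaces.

9 3 9 1 + 9 4 2 + * - + -

Post-order on an expression tree gives postfix notation: for each operator, emit left operand, right operand, then the operator.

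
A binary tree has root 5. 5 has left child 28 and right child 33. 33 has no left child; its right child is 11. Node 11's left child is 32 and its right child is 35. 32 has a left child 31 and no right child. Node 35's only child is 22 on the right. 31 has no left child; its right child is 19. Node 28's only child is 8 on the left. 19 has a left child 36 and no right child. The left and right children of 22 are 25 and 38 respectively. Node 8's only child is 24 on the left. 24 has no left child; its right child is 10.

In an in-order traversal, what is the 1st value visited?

In-order visits the left subtree, then the node, then the right subtree.
At 5: go left to 28.
  At 28: go left to 8.
    At 8: go left to 24.
      At 24: no left child.
      Visit 24.
      At 24: go right to 10.
        10 is a leaf — visit 10.
    Visit 8.
    At 8: no right child.
  Visit 28.
  At 28: no right child.
Visit 5.
At 5: go right to 33.
  At 33: no left child.
  Visit 33.
  At 33: go right to 11.
    At 11: go left to 32.
      At 32: go left to 31.
        At 31: no left child.
        Visit 31.
        At 31: go right to 19.
          At 19: go left to 36.
            36 is a leaf — visit 36.
          Visit 19.
          At 19: no right child.
      Visit 32.
      At 32: no right child.
    Visit 11.
    At 11: go right to 35.
      At 35: no left child.
      Visit 35.
      At 35: go right to 22.
        At 22: go left to 25.
          25 is a leaf — visit 25.
        Visit 22.
        At 22: go right to 38.
          38 is a leaf — visit 38.
Full in-order sequence: 24, 10, 8, 28, 5, 33, 31, 36, 19, 32, 11, 35, 25, 22, 38.

24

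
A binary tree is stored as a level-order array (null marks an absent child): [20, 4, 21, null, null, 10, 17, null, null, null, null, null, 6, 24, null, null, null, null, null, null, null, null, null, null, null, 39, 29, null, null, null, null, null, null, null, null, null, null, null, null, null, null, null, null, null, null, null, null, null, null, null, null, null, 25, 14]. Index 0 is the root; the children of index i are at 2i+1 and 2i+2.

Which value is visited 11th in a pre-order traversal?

24

Pre-order visits the node, then its left subtree, then its right subtree.
Visit 20.
At 20: go left to 4.
  4 is a leaf — visit 4.
At 20: go right to 21.
  Visit 21.
  At 21: go left to 10.
    Visit 10.
    At 10: no left child.
    At 10: go right to 6.
      Visit 6.
      At 6: go left to 39.
        Visit 39.
        At 39: no left child.
        At 39: go right to 25.
          25 is a leaf — visit 25.
      At 6: go right to 29.
        Visit 29.
        At 29: go left to 14.
          14 is a leaf — visit 14.
        At 29: no right child.
  At 21: go right to 17.
    Visit 17.
    At 17: go left to 24.
      24 is a leaf — visit 24.
    At 17: no right child.
Full pre-order sequence: 20, 4, 21, 10, 6, 39, 25, 29, 14, 17, 24.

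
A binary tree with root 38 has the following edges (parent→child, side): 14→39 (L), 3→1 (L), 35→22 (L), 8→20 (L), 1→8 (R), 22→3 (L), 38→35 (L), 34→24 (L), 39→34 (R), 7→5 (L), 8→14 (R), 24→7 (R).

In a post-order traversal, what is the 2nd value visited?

5

Post-order visits the left subtree, then the right subtree, then the node.
At 38: go left to 35.
  At 35: go left to 22.
    At 22: go left to 3.
      At 3: go left to 1.
        At 1: no left child.
        At 1: go right to 8.
          At 8: go left to 20.
            20 is a leaf — visit 20.
          At 8: go right to 14.
            At 14: go left to 39.
              At 39: no left child.
              At 39: go right to 34.
                At 34: go left to 24.
                  At 24: no left child.
                  At 24: go right to 7.
                    At 7: go left to 5.
                      5 is a leaf — visit 5.
                    At 7: no right child.
                    Visit 7.
                  Visit 24.
                At 34: no right child.
                Visit 34.
              Visit 39.
            At 14: no right child.
            Visit 14.
          Visit 8.
        Visit 1.
      At 3: no right child.
      Visit 3.
    At 22: no right child.
    Visit 22.
  At 35: no right child.
  Visit 35.
At 38: no right child.
Visit 38.
Full post-order sequence: 20, 5, 7, 24, 34, 39, 14, 8, 1, 3, 22, 35, 38.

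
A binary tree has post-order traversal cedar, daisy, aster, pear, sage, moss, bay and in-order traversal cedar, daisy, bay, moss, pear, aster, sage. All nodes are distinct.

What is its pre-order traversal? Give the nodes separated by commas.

The last element of post-order is the root; it splits in-order into left and right subtrees.
Root bay: left subtree has 2 nodes {cedar, daisy}, right has 4 {moss, pear, aster, sage}.
  Root daisy: left subtree has 1 node {cedar}, right has 0 { }.
  Root moss: left subtree has 0 nodes { }, right has 3 {pear, aster, sage}.
    Root sage: left subtree has 2 nodes {pear, aster}, right has 0 { }.
      Root pear: left subtree has 0 nodes { }, right has 1 {aster}.

bay, daisy, cedar, moss, sage, pear, aster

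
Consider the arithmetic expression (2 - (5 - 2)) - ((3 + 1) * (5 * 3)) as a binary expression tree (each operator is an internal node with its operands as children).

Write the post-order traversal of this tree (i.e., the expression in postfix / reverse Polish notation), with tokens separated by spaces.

2 5 2 - - 3 1 + 5 3 * * -

Post-order on an expression tree gives postfix notation: for each operator, emit left operand, right operand, then the operator.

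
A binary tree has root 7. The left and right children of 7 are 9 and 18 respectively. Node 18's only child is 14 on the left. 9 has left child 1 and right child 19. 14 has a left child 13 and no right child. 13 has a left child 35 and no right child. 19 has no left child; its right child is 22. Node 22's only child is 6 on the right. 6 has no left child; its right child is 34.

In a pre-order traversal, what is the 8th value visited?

Pre-order visits the node, then its left subtree, then its right subtree.
Visit 7.
At 7: go left to 9.
  Visit 9.
  At 9: go left to 1.
    1 is a leaf — visit 1.
  At 9: go right to 19.
    Visit 19.
    At 19: no left child.
    At 19: go right to 22.
      Visit 22.
      At 22: no left child.
      At 22: go right to 6.
        Visit 6.
        At 6: no left child.
        At 6: go right to 34.
          34 is a leaf — visit 34.
At 7: go right to 18.
  Visit 18.
  At 18: go left to 14.
    Visit 14.
    At 14: go left to 13.
      Visit 13.
      At 13: go left to 35.
        35 is a leaf — visit 35.
      At 13: no right child.
    At 14: no right child.
  At 18: no right child.
Full pre-order sequence: 7, 9, 1, 19, 22, 6, 34, 18, 14, 13, 35.

18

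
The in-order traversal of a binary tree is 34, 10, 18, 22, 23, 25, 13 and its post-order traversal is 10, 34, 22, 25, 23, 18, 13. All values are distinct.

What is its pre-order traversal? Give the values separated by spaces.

13 18 34 10 23 22 25

The last element of post-order is the root; it splits in-order into left and right subtrees.
Root 13: left subtree has 6 nodes {34, 10, 18, 22, 23, 25}, right has 0 { }.
  Root 18: left subtree has 2 nodes {34, 10}, right has 3 {22, 23, 25}.
    Root 34: left subtree has 0 nodes { }, right has 1 {10}.
    Root 23: left subtree has 1 node {22}, right has 1 {25}.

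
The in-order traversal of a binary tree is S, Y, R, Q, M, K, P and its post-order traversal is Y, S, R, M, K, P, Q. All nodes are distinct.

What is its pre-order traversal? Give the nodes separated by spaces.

The last element of post-order is the root; it splits in-order into left and right subtrees.
Root Q: left subtree has 3 nodes {S, Y, R}, right has 3 {M, K, P}.
  Root R: left subtree has 2 nodes {S, Y}, right has 0 { }.
    Root S: left subtree has 0 nodes { }, right has 1 {Y}.
  Root P: left subtree has 2 nodes {M, K}, right has 0 { }.
    Root K: left subtree has 1 node {M}, right has 0 { }.

Q R S Y P K M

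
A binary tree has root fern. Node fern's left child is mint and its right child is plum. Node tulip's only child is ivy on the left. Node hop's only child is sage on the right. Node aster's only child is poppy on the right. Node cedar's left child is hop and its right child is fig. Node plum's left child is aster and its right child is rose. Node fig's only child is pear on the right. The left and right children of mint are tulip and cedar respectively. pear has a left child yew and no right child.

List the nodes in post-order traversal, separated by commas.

ivy, tulip, sage, hop, yew, pear, fig, cedar, mint, poppy, aster, rose, plum, fern

Post-order visits the left subtree, then the right subtree, then the node.
At fern: go left to mint.
  At mint: go left to tulip.
    At tulip: go left to ivy.
      ivy is a leaf — visit ivy.
    At tulip: no right child.
    Visit tulip.
  At mint: go right to cedar.
    At cedar: go left to hop.
      At hop: no left child.
      At hop: go right to sage.
        sage is a leaf — visit sage.
      Visit hop.
    At cedar: go right to fig.
      At fig: no left child.
      At fig: go right to pear.
        At pear: go left to yew.
          yew is a leaf — visit yew.
        At pear: no right child.
        Visit pear.
      Visit fig.
    Visit cedar.
  Visit mint.
At fern: go right to plum.
  At plum: go left to aster.
    At aster: no left child.
    At aster: go right to poppy.
      poppy is a leaf — visit poppy.
    Visit aster.
  At plum: go right to rose.
    rose is a leaf — visit rose.
  Visit plum.
Visit fern.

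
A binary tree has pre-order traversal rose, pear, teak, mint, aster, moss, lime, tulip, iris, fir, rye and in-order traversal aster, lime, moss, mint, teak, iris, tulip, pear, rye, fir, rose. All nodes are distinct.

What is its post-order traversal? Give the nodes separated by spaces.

The first element of pre-order is the root; it splits in-order into left and right subtrees.
Root rose: left subtree has 10 nodes {aster, lime, moss, mint, teak, iris, tulip, pear, rye, fir}, right has 0 { }.
  Root pear: left subtree has 7 nodes {aster, lime, moss, mint, teak, iris, tulip}, right has 2 {rye, fir}.
    Root teak: left subtree has 4 nodes {aster, lime, moss, mint}, right has 2 {iris, tulip}.
      Root mint: left subtree has 3 nodes {aster, lime, moss}, right has 0 { }.
        Root aster: left subtree has 0 nodes { }, right has 2 {lime, moss}.
          Root moss: left subtree has 1 node {lime}, right has 0 { }.
      Root tulip: left subtree has 1 node {iris}, right has 0 { }.
    Root fir: left subtree has 1 node {rye}, right has 0 { }.

lime moss aster mint iris tulip teak rye fir pear rose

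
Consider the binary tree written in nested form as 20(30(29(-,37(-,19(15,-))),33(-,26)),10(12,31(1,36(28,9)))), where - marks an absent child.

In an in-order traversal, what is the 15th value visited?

In-order visits the left subtree, then the node, then the right subtree.
At 20: go left to 30.
  At 30: go left to 29.
    At 29: no left child.
    Visit 29.
    At 29: go right to 37.
      At 37: no left child.
      Visit 37.
      At 37: go right to 19.
        At 19: go left to 15.
          15 is a leaf — visit 15.
        Visit 19.
        At 19: no right child.
  Visit 30.
  At 30: go right to 33.
    At 33: no left child.
    Visit 33.
    At 33: go right to 26.
      26 is a leaf — visit 26.
Visit 20.
At 20: go right to 10.
  At 10: go left to 12.
    12 is a leaf — visit 12.
  Visit 10.
  At 10: go right to 31.
    At 31: go left to 1.
      1 is a leaf — visit 1.
    Visit 31.
    At 31: go right to 36.
      At 36: go left to 28.
        28 is a leaf — visit 28.
      Visit 36.
      At 36: go right to 9.
        9 is a leaf — visit 9.
Full in-order sequence: 29, 37, 15, 19, 30, 33, 26, 20, 12, 10, 1, 31, 28, 36, 9.

9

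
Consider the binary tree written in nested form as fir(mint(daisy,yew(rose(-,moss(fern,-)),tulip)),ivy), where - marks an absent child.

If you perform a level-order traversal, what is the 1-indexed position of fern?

9

Level-order visits nodes level by level from the root, left to right within each level.
Level 0: fir
Level 1: mint, ivy
Level 2: daisy, yew
Level 3: rose, tulip
Level 4: moss
Level 5: fern
Full level-order sequence: fir, mint, ivy, daisy, yew, rose, tulip, moss, fern.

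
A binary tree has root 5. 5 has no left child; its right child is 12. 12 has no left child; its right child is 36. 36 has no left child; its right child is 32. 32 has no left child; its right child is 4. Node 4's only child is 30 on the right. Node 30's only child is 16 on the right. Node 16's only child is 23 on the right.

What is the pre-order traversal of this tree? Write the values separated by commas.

5, 12, 36, 32, 4, 30, 16, 23

Pre-order visits the node, then its left subtree, then its right subtree.
Visit 5.
At 5: no left child.
At 5: go right to 12.
  Visit 12.
  At 12: no left child.
  At 12: go right to 36.
    Visit 36.
    At 36: no left child.
    At 36: go right to 32.
      Visit 32.
      At 32: no left child.
      At 32: go right to 4.
        Visit 4.
        At 4: no left child.
        At 4: go right to 30.
          Visit 30.
          At 30: no left child.
          At 30: go right to 16.
            Visit 16.
            At 16: no left child.
            At 16: go right to 23.
              23 is a leaf — visit 23.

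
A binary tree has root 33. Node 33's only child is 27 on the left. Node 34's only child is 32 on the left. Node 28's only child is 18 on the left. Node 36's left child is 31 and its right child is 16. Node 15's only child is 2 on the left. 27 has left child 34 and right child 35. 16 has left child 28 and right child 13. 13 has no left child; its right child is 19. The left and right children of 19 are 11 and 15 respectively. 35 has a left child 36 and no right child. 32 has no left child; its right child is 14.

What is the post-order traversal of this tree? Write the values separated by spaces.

14 32 34 31 18 28 11 2 15 19 13 16 36 35 27 33

Post-order visits the left subtree, then the right subtree, then the node.
At 33: go left to 27.
  At 27: go left to 34.
    At 34: go left to 32.
      At 32: no left child.
      At 32: go right to 14.
        14 is a leaf — visit 14.
      Visit 32.
    At 34: no right child.
    Visit 34.
  At 27: go right to 35.
    At 35: go left to 36.
      At 36: go left to 31.
        31 is a leaf — visit 31.
      At 36: go right to 16.
        At 16: go left to 28.
          At 28: go left to 18.
            18 is a leaf — visit 18.
          At 28: no right child.
          Visit 28.
        At 16: go right to 13.
          At 13: no left child.
          At 13: go right to 19.
            At 19: go left to 11.
              11 is a leaf — visit 11.
            At 19: go right to 15.
              At 15: go left to 2.
                2 is a leaf — visit 2.
              At 15: no right child.
              Visit 15.
            Visit 19.
          Visit 13.
        Visit 16.
      Visit 36.
    At 35: no right child.
    Visit 35.
  Visit 27.
At 33: no right child.
Visit 33.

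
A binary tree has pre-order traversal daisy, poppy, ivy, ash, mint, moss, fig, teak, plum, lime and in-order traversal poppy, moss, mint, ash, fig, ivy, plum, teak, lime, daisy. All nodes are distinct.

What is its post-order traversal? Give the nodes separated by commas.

moss, mint, fig, ash, plum, lime, teak, ivy, poppy, daisy

The first element of pre-order is the root; it splits in-order into left and right subtrees.
Root daisy: left subtree has 9 nodes {poppy, moss, mint, ash, fig, ivy, plum, teak, lime}, right has 0 { }.
  Root poppy: left subtree has 0 nodes { }, right has 8 {moss, mint, ash, fig, ivy, plum, teak, lime}.
    Root ivy: left subtree has 4 nodes {moss, mint, ash, fig}, right has 3 {plum, teak, lime}.
      Root ash: left subtree has 2 nodes {moss, mint}, right has 1 {fig}.
        Root mint: left subtree has 1 node {moss}, right has 0 { }.
      Root teak: left subtree has 1 node {plum}, right has 1 {lime}.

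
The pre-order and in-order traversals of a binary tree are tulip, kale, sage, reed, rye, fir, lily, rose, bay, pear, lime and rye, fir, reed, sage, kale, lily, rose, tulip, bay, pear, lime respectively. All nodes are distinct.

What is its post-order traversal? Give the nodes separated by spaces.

fir rye reed sage rose lily kale lime pear bay tulip

The first element of pre-order is the root; it splits in-order into left and right subtrees.
Root tulip: left subtree has 7 nodes {rye, fir, reed, sage, kale, lily, rose}, right has 3 {bay, pear, lime}.
  Root kale: left subtree has 4 nodes {rye, fir, reed, sage}, right has 2 {lily, rose}.
    Root sage: left subtree has 3 nodes {rye, fir, reed}, right has 0 { }.
      Root reed: left subtree has 2 nodes {rye, fir}, right has 0 { }.
        Root rye: left subtree has 0 nodes { }, right has 1 {fir}.
    Root lily: left subtree has 0 nodes { }, right has 1 {rose}.
  Root bay: left subtree has 0 nodes { }, right has 2 {pear, lime}.
    Root pear: left subtree has 0 nodes { }, right has 1 {lime}.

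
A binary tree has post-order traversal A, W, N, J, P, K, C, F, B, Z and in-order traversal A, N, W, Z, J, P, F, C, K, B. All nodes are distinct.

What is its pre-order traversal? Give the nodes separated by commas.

Z, N, A, W, B, F, P, J, C, K

The last element of post-order is the root; it splits in-order into left and right subtrees.
Root Z: left subtree has 3 nodes {A, N, W}, right has 6 {J, P, F, C, K, B}.
  Root N: left subtree has 1 node {A}, right has 1 {W}.
  Root B: left subtree has 5 nodes {J, P, F, C, K}, right has 0 { }.
    Root F: left subtree has 2 nodes {J, P}, right has 2 {C, K}.
      Root P: left subtree has 1 node {J}, right has 0 { }.
      Root C: left subtree has 0 nodes { }, right has 1 {K}.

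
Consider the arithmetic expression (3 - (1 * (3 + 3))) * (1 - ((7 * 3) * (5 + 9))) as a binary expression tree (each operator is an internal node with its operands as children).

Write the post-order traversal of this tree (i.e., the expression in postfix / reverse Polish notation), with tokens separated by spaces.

Post-order on an expression tree gives postfix notation: for each operator, emit left operand, right operand, then the operator.

3 1 3 3 + * - 1 7 3 * 5 9 + * - *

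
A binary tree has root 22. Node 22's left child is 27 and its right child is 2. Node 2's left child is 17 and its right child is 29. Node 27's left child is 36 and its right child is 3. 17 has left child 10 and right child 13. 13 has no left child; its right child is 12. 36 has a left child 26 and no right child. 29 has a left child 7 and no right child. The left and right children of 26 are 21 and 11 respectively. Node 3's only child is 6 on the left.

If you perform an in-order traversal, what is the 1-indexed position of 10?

9

In-order visits the left subtree, then the node, then the right subtree.
At 22: go left to 27.
  At 27: go left to 36.
    At 36: go left to 26.
      At 26: go left to 21.
        21 is a leaf — visit 21.
      Visit 26.
      At 26: go right to 11.
        11 is a leaf — visit 11.
    Visit 36.
    At 36: no right child.
  Visit 27.
  At 27: go right to 3.
    At 3: go left to 6.
      6 is a leaf — visit 6.
    Visit 3.
    At 3: no right child.
Visit 22.
At 22: go right to 2.
  At 2: go left to 17.
    At 17: go left to 10.
      10 is a leaf — visit 10.
    Visit 17.
    At 17: go right to 13.
      At 13: no left child.
      Visit 13.
      At 13: go right to 12.
        12 is a leaf — visit 12.
  Visit 2.
  At 2: go right to 29.
    At 29: go left to 7.
      7 is a leaf — visit 7.
    Visit 29.
    At 29: no right child.
Full in-order sequence: 21, 26, 11, 36, 27, 6, 3, 22, 10, 17, 13, 12, 2, 7, 29.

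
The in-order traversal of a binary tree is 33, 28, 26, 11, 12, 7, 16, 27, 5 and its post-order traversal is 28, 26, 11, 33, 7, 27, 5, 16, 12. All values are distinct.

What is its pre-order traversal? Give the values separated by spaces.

The last element of post-order is the root; it splits in-order into left and right subtrees.
Root 12: left subtree has 4 nodes {33, 28, 26, 11}, right has 4 {7, 16, 27, 5}.
  Root 33: left subtree has 0 nodes { }, right has 3 {28, 26, 11}.
    Root 11: left subtree has 2 nodes {28, 26}, right has 0 { }.
      Root 26: left subtree has 1 node {28}, right has 0 { }.
  Root 16: left subtree has 1 node {7}, right has 2 {27, 5}.
    Root 5: left subtree has 1 node {27}, right has 0 { }.

12 33 11 26 28 16 7 5 27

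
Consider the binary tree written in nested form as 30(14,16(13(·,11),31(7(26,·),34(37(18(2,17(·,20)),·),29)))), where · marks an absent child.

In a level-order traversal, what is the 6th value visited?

11

Level-order visits nodes level by level from the root, left to right within each level.
Level 0: 30
Level 1: 14, 16
Level 2: 13, 31
Level 3: 11, 7, 34
Level 4: 26, 37, 29
Level 5: 18
Level 6: 2, 17
Level 7: 20
Full level-order sequence: 30, 14, 16, 13, 31, 11, 7, 34, 26, 37, 29, 18, 2, 17, 20.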